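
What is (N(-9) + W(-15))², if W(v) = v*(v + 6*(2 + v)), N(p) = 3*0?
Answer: 1946025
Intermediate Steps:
N(p) = 0
W(v) = v*(12 + 7*v) (W(v) = v*(v + (12 + 6*v)) = v*(12 + 7*v))
(N(-9) + W(-15))² = (0 - 15*(12 + 7*(-15)))² = (0 - 15*(12 - 105))² = (0 - 15*(-93))² = (0 + 1395)² = 1395² = 1946025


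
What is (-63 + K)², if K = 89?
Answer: 676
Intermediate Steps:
(-63 + K)² = (-63 + 89)² = 26² = 676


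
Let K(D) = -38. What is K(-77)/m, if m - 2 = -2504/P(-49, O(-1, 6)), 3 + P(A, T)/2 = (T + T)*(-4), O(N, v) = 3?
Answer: -513/653 ≈ -0.78560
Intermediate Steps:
P(A, T) = -6 - 16*T (P(A, T) = -6 + 2*((T + T)*(-4)) = -6 + 2*((2*T)*(-4)) = -6 + 2*(-8*T) = -6 - 16*T)
m = 1306/27 (m = 2 - 2504/(-6 - 16*3) = 2 - 2504/(-6 - 48) = 2 - 2504/(-54) = 2 - 2504*(-1/54) = 2 + 1252/27 = 1306/27 ≈ 48.370)
K(-77)/m = -38/1306/27 = -38*27/1306 = -513/653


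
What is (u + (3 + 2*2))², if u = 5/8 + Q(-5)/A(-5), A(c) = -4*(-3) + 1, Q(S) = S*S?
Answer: 986049/10816 ≈ 91.166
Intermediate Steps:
Q(S) = S²
A(c) = 13 (A(c) = 12 + 1 = 13)
u = 265/104 (u = 5/8 + (-5)²/13 = 5*(⅛) + 25*(1/13) = 5/8 + 25/13 = 265/104 ≈ 2.5481)
(u + (3 + 2*2))² = (265/104 + (3 + 2*2))² = (265/104 + (3 + 4))² = (265/104 + 7)² = (993/104)² = 986049/10816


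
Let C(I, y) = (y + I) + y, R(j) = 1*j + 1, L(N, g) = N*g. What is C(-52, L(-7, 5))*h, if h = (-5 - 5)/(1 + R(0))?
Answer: 610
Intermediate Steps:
R(j) = 1 + j (R(j) = j + 1 = 1 + j)
C(I, y) = I + 2*y (C(I, y) = (I + y) + y = I + 2*y)
h = -5 (h = (-5 - 5)/(1 + (1 + 0)) = -10/(1 + 1) = -10/2 = -10*1/2 = -5)
C(-52, L(-7, 5))*h = (-52 + 2*(-7*5))*(-5) = (-52 + 2*(-35))*(-5) = (-52 - 70)*(-5) = -122*(-5) = 610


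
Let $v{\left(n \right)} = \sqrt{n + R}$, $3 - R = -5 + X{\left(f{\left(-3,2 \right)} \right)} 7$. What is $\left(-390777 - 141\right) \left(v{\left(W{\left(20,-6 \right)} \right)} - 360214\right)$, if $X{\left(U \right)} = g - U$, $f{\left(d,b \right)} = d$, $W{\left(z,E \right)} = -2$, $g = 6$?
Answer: $140814136452 - 390918 i \sqrt{57} \approx 1.4081 \cdot 10^{11} - 2.9514 \cdot 10^{6} i$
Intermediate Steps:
$X{\left(U \right)} = 6 - U$
$R = -55$ ($R = 3 - \left(-5 + \left(6 - -3\right) 7\right) = 3 - \left(-5 + \left(6 + 3\right) 7\right) = 3 - \left(-5 + 9 \cdot 7\right) = 3 - \left(-5 + 63\right) = 3 - 58 = -55$)
$v{\left(n \right)} = \sqrt{-55 + n}$ ($v{\left(n \right)} = \sqrt{n - 55} = \sqrt{-55 + n}$)
$\left(-390777 - 141\right) \left(v{\left(W{\left(20,-6 \right)} \right)} - 360214\right) = \left(-390777 - 141\right) \left(\sqrt{-55 - 2} - 360214\right) = - 390918 \left(\sqrt{-57} - 360214\right) = - 390918 \left(i \sqrt{57} - 360214\right) = - 390918 \left(-360214 + i \sqrt{57}\right) = 140814136452 - 390918 i \sqrt{57}$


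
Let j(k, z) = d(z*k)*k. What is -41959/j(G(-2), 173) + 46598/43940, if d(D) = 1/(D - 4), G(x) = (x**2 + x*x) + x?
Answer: -476590812013/65910 ≈ -7.2309e+6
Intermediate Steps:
G(x) = x + 2*x**2 (G(x) = (x**2 + x**2) + x = 2*x**2 + x = x + 2*x**2)
d(D) = 1/(-4 + D)
j(k, z) = k/(-4 + k*z) (j(k, z) = k/(-4 + z*k) = k/(-4 + k*z))
-41959/j(G(-2), 173) + 46598/43940 = -41959*(-(-4 - 2*(1 + 2*(-2))*173)/(2*(1 + 2*(-2)))) + 46598/43940 = -41959*(-(-4 - 2*(1 - 4)*173)/(2*(1 - 4))) + 46598*(1/43940) = -41959/((-2*(-3))/(-4 - 2*(-3)*173)) + 23299/21970 = -41959/(6/(-4 + 6*173)) + 23299/21970 = -41959/(6/(-4 + 1038)) + 23299/21970 = -41959/(6/1034) + 23299/21970 = -41959/(6*(1/1034)) + 23299/21970 = -41959/3/517 + 23299/21970 = -41959*517/3 + 23299/21970 = -21692803/3 + 23299/21970 = -476590812013/65910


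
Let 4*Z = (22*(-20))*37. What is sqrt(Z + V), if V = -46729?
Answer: I*sqrt(50799) ≈ 225.39*I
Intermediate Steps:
Z = -4070 (Z = ((22*(-20))*37)/4 = (-440*37)/4 = (1/4)*(-16280) = -4070)
sqrt(Z + V) = sqrt(-4070 - 46729) = sqrt(-50799) = I*sqrt(50799)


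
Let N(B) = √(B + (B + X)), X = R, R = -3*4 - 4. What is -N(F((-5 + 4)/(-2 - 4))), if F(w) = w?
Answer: -I*√141/3 ≈ -3.9581*I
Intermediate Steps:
R = -16 (R = -12 - 4 = -16)
X = -16
N(B) = √(-16 + 2*B) (N(B) = √(B + (B - 16)) = √(B + (-16 + B)) = √(-16 + 2*B))
-N(F((-5 + 4)/(-2 - 4))) = -√(-16 + 2*((-5 + 4)/(-2 - 4))) = -√(-16 + 2*(-1/(-6))) = -√(-16 + 2*(-1*(-⅙))) = -√(-16 + 2*(⅙)) = -√(-16 + ⅓) = -√(-47/3) = -I*√141/3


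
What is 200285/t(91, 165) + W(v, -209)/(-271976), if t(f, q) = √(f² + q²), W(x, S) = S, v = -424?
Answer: 209/271976 + 4885*√35506/866 ≈ 1062.9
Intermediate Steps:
200285/t(91, 165) + W(v, -209)/(-271976) = 200285/(√(91² + 165²)) - 209/(-271976) = 200285/(√(8281 + 27225)) - 209*(-1/271976) = 200285/(√35506) + 209/271976 = 200285*(√35506/35506) + 209/271976 = 4885*√35506/866 + 209/271976 = 209/271976 + 4885*√35506/866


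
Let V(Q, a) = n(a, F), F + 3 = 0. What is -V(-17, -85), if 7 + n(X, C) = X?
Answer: 92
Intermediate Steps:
F = -3 (F = -3 + 0 = -3)
n(X, C) = -7 + X
V(Q, a) = -7 + a
-V(-17, -85) = -(-7 - 85) = -1*(-92) = 92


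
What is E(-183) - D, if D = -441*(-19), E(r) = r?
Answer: -8562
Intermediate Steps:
D = 8379
E(-183) - D = -183 - 1*8379 = -183 - 8379 = -8562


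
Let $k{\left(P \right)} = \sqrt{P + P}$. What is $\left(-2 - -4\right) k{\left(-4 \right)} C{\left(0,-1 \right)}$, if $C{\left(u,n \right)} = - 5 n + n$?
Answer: $16 i \sqrt{2} \approx 22.627 i$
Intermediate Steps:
$C{\left(u,n \right)} = - 4 n$
$k{\left(P \right)} = \sqrt{2} \sqrt{P}$ ($k{\left(P \right)} = \sqrt{2 P} = \sqrt{2} \sqrt{P}$)
$\left(-2 - -4\right) k{\left(-4 \right)} C{\left(0,-1 \right)} = \left(-2 - -4\right) \sqrt{2} \sqrt{-4} \left(\left(-4\right) \left(-1\right)\right) = \left(-2 + 4\right) \sqrt{2} \cdot 2 i 4 = 2 \cdot 2 i \sqrt{2} \cdot 4 = 4 i \sqrt{2} \cdot 4 = 16 i \sqrt{2}$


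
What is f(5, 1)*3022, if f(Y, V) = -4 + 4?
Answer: 0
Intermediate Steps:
f(Y, V) = 0
f(5, 1)*3022 = 0*3022 = 0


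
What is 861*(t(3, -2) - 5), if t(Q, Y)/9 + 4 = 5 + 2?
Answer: 18942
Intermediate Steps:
t(Q, Y) = 27 (t(Q, Y) = -36 + 9*(5 + 2) = -36 + 9*7 = -36 + 63 = 27)
861*(t(3, -2) - 5) = 861*(27 - 5) = 861*22 = 18942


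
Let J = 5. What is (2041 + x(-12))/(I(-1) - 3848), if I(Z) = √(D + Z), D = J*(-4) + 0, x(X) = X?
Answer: -7807592/14807125 - 2029*I*√21/14807125 ≈ -0.52729 - 0.00062794*I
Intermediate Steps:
D = -20 (D = 5*(-4) + 0 = -20 + 0 = -20)
I(Z) = √(-20 + Z)
(2041 + x(-12))/(I(-1) - 3848) = (2041 - 12)/(√(-20 - 1) - 3848) = 2029/(√(-21) - 3848) = 2029/(I*√21 - 3848) = 2029/(-3848 + I*√21)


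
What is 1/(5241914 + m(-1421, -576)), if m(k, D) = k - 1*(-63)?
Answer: 1/5240556 ≈ 1.9082e-7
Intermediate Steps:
m(k, D) = 63 + k (m(k, D) = k + 63 = 63 + k)
1/(5241914 + m(-1421, -576)) = 1/(5241914 + (63 - 1421)) = 1/(5241914 - 1358) = 1/5240556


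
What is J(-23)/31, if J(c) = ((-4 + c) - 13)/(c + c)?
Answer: 20/713 ≈ 0.028050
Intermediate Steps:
J(c) = (-17 + c)/(2*c) (J(c) = (-17 + c)/((2*c)) = (-17 + c)*(1/(2*c)) = (-17 + c)/(2*c))
J(-23)/31 = ((½)*(-17 - 23)/(-23))/31 = ((½)*(-1/23)*(-40))*(1/31) = (20/23)*(1/31) = 20/713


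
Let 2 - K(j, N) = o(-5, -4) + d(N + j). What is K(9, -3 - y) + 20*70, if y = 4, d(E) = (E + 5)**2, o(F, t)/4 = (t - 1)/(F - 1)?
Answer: 4049/3 ≈ 1349.7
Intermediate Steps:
o(F, t) = 4*(-1 + t)/(-1 + F) (o(F, t) = 4*((t - 1)/(F - 1)) = 4*((-1 + t)/(-1 + F)) = 4*(-1 + t)/(-1 + F))
d(E) = (5 + E)**2
K(j, N) = -4/3 - (5 + N + j)**2 (K(j, N) = 2 - (4*(-1 - 4)/(-1 - 5) + (5 + (N + j))**2) = 2 - (4*(-5)/(-6) + (5 + N + j)**2) = 2 - (4*(-1/6)*(-5) + (5 + N + j)**2) = 2 - (10/3 + (5 + N + j)**2) = 2 + (-10/3 - (5 + N + j)**2) = -4/3 - (5 + N + j)**2)
K(9, -3 - y) + 20*70 = (-4/3 - (5 + (-3 - 1*4) + 9)**2) + 20*70 = (-4/3 - (5 + (-3 - 4) + 9)**2) + 1400 = (-4/3 - (5 - 7 + 9)**2) + 1400 = (-4/3 - 1*7**2) + 1400 = (-4/3 - 1*49) + 1400 = (-4/3 - 49) + 1400 = -151/3 + 1400 = 4049/3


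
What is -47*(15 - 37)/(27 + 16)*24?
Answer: 24816/43 ≈ 577.12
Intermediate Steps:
-47*(15 - 37)/(27 + 16)*24 = -(-1034)/43*24 = -47*(-22/43)*24 = (1034/43)*24 = 24816/43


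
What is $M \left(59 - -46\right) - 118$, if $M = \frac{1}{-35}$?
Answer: $-121$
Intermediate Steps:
$M = - \frac{1}{35} \approx -0.028571$
$M \left(59 - -46\right) - 118 = - \frac{59 - -46}{35} - 118 = - \frac{59 + 46}{35} - 118 = \left(- \frac{1}{35}\right) 105 - 118 = -3 - 118 = -121$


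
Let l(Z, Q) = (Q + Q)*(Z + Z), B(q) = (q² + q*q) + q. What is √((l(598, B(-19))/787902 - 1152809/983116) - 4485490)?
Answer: I*√168206878403112647328419000739/193649765658 ≈ 2117.9*I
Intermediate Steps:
B(q) = q + 2*q² (B(q) = (q² + q²) + q = 2*q² + q = q + 2*q²)
l(Z, Q) = 4*Q*Z (l(Z, Q) = (2*Q)*(2*Z) = 4*Q*Z)
√((l(598, B(-19))/787902 - 1152809/983116) - 4485490) = √(((4*(-19*(1 + 2*(-19)))*598)/787902 - 1152809/983116) - 4485490) = √(((4*(-19*(1 - 38))*598)*(1/787902) - 1152809*1/983116) - 4485490) = √(((4*(-19*(-37))*598)*(1/787902) - 1152809/983116) - 4485490) = √(((4*703*598)*(1/787902) - 1152809/983116) - 4485490) = √((1681576*(1/787902) - 1152809/983116) - 4485490) = √((840788/393951 - 1152809/983116) - 4485490) = √(372441877049/387299531316 - 4485490) = √(-1737227802280727791/387299531316) = I*√168206878403112647328419000739/193649765658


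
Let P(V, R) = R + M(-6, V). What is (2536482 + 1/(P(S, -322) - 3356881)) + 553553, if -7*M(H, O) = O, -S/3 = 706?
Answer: 72610578710598/23498303 ≈ 3.0900e+6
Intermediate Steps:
S = -2118 (S = -3*706 = -2118)
M(H, O) = -O/7
P(V, R) = R - V/7
(2536482 + 1/(P(S, -322) - 3356881)) + 553553 = (2536482 + 1/((-322 - 1/7*(-2118)) - 3356881)) + 553553 = (2536482 + 1/((-322 + 2118/7) - 3356881)) + 553553 = (2536482 + 1/(-136/7 - 3356881)) + 553553 = (2536482 + 1/(-23498303/7)) + 553553 = (2536482 - 7/23498303) + 553553 = 59603022590039/23498303 + 553553 = 72610578710598/23498303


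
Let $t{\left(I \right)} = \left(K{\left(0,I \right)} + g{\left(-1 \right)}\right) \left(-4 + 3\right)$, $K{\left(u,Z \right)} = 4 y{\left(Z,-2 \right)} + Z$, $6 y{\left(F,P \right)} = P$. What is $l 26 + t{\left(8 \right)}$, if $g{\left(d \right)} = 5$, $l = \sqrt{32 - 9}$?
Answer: $- \frac{35}{3} + 26 \sqrt{23} \approx 113.02$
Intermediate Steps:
$y{\left(F,P \right)} = \frac{P}{6}$
$l = \sqrt{23} \approx 4.7958$
$K{\left(u,Z \right)} = - \frac{4}{3} + Z$ ($K{\left(u,Z \right)} = 4 \cdot \frac{1}{6} \left(-2\right) + Z = 4 \left(- \frac{1}{3}\right) + Z = - \frac{4}{3} + Z$)
$t{\left(I \right)} = - \frac{11}{3} - I$ ($t{\left(I \right)} = \left(\left(- \frac{4}{3} + I\right) + 5\right) \left(-4 + 3\right) = \left(\frac{11}{3} + I\right) \left(-1\right) = - \frac{11}{3} - I$)
$l 26 + t{\left(8 \right)} = \sqrt{23} \cdot 26 - \frac{35}{3} = 26 \sqrt{23} - \frac{35}{3} = - \frac{35}{3} + 26 \sqrt{23}$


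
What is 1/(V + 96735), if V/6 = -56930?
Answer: -1/244845 ≈ -4.0842e-6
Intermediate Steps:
V = -341580 (V = 6*(-56930) = -341580)
1/(V + 96735) = 1/(-341580 + 96735) = 1/(-244845) = -1/244845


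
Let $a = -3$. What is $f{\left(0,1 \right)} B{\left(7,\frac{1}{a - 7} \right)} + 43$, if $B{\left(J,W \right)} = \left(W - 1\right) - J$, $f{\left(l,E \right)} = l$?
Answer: $43$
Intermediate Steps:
$B{\left(J,W \right)} = -1 + W - J$ ($B{\left(J,W \right)} = \left(-1 + W\right) - J = -1 + W - J$)
$f{\left(0,1 \right)} B{\left(7,\frac{1}{a - 7} \right)} + 43 = 0 \left(-1 + \frac{1}{-3 - 7} - 7\right) + 43 = 0 \left(-1 + \frac{1}{-10} - 7\right) + 43 = 0 \left(-1 - \frac{1}{10} - 7\right) + 43 = 0 \left(- \frac{81}{10}\right) + 43 = 0 + 43 = 43$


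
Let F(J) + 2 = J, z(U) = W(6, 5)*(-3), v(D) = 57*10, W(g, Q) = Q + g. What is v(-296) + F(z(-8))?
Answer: 535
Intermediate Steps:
v(D) = 570
z(U) = -33 (z(U) = (5 + 6)*(-3) = 11*(-3) = -33)
F(J) = -2 + J
v(-296) + F(z(-8)) = 570 + (-2 - 33) = 570 - 35 = 535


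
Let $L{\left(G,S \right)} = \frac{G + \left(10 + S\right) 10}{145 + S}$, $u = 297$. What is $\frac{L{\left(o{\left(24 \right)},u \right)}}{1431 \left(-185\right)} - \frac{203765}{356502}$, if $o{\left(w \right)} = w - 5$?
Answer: $- \frac{1987019057519}{3476276848395} \approx -0.57159$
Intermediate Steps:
$o{\left(w \right)} = -5 + w$
$L{\left(G,S \right)} = \frac{100 + G + 10 S}{145 + S}$ ($L{\left(G,S \right)} = \frac{G + \left(100 + 10 S\right)}{145 + S} = \frac{100 + G + 10 S}{145 + S}$)
$\frac{L{\left(o{\left(24 \right)},u \right)}}{1431 \left(-185\right)} - \frac{203765}{356502} = \frac{\frac{1}{145 + 297} \left(100 + \left(-5 + 24\right) + 10 \cdot 297\right)}{1431 \left(-185\right)} - \frac{203765}{356502} = \frac{\frac{1}{442} \left(100 + 19 + 2970\right)}{-264735} - \frac{203765}{356502} = \frac{1}{442} \cdot 3089 \left(- \frac{1}{264735}\right) - \frac{203765}{356502} = \frac{3089}{442} \left(- \frac{1}{264735}\right) - \frac{203765}{356502} = - \frac{3089}{117012870} - \frac{203765}{356502} = - \frac{1987019057519}{3476276848395}$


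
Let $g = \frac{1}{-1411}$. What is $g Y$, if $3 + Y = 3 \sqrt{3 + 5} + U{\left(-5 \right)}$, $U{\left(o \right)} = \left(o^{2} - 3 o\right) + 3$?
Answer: $- \frac{40}{1411} - \frac{6 \sqrt{2}}{1411} \approx -0.034362$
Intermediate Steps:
$U{\left(o \right)} = 3 + o^{2} - 3 o$
$g = - \frac{1}{1411} \approx -0.00070872$
$Y = 40 + 6 \sqrt{2}$ ($Y = -3 + \left(3 \sqrt{3 + 5} + \left(3 + \left(-5\right)^{2} - -15\right)\right) = -3 + \left(3 \sqrt{8} + \left(3 + 25 + 15\right)\right) = -3 + \left(3 \cdot 2 \sqrt{2} + 43\right) = -3 + \left(6 \sqrt{2} + 43\right) = -3 + \left(43 + 6 \sqrt{2}\right) = 40 + 6 \sqrt{2} \approx 48.485$)
$g Y = - \frac{40 + 6 \sqrt{2}}{1411} = - \frac{40}{1411} - \frac{6 \sqrt{2}}{1411}$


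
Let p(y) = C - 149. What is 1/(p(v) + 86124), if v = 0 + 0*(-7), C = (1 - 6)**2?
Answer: 1/86000 ≈ 1.1628e-5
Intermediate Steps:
C = 25 (C = (-5)**2 = 25)
v = 0 (v = 0 + 0 = 0)
p(y) = -124 (p(y) = 25 - 149 = -124)
1/(p(v) + 86124) = 1/(-124 + 86124) = 1/86000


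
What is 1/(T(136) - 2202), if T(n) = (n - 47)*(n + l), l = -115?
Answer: -1/333 ≈ -0.0030030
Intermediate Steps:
T(n) = (-115 + n)*(-47 + n) (T(n) = (n - 47)*(n - 115) = (-47 + n)*(-115 + n) = (-115 + n)*(-47 + n))
1/(T(136) - 2202) = 1/((5405 + 136**2 - 162*136) - 2202) = 1/((5405 + 18496 - 22032) - 2202) = 1/(1869 - 2202) = 1/(-333) = -1/333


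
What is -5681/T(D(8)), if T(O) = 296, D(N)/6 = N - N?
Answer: -5681/296 ≈ -19.193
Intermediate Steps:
D(N) = 0 (D(N) = 6*(N - N) = 6*0 = 0)
-5681/T(D(8)) = -5681/296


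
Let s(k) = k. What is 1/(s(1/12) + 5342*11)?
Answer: 12/705145 ≈ 1.7018e-5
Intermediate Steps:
1/(s(1/12) + 5342*11) = 1/(1/12 + 5342*11) = 1/(1/12 + 58762) = 1/(705145/12) = 12/705145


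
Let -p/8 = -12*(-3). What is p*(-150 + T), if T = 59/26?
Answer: 553104/13 ≈ 42546.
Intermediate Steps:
p = -288 (p = -(-96)*(-3) = -8*36 = -288)
T = 59/26 (T = 59*(1/26) = 59/26 ≈ 2.2692)
p*(-150 + T) = -288*(-150 + 59/26) = -288*(-3841/26) = 553104/13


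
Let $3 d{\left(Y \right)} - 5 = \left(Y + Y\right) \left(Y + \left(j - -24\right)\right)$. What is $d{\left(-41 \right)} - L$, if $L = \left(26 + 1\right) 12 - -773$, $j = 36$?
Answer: $- \frac{4844}{3} \approx -1614.7$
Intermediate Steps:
$L = 1097$ ($L = 27 \cdot 12 + 773 = 324 + 773 = 1097$)
$d{\left(Y \right)} = \frac{5}{3} + \frac{2 Y \left(60 + Y\right)}{3}$ ($d{\left(Y \right)} = \frac{5}{3} + \frac{\left(Y + Y\right) \left(Y + \left(36 - -24\right)\right)}{3} = \frac{5}{3} + \frac{2 Y \left(Y + \left(36 + 24\right)\right)}{3} = \frac{5}{3} + \frac{2 Y \left(Y + 60\right)}{3} = \frac{5}{3} + \frac{2 Y \left(60 + Y\right)}{3}$)
$d{\left(-41 \right)} - L = \left(\frac{5}{3} + 40 \left(-41\right) + \frac{2 \left(-41\right)^{2}}{3}\right) - 1097 = \left(\frac{5}{3} - 1640 + \frac{2}{3} \cdot 1681\right) - 1097 = \left(\frac{5}{3} - 1640 + \frac{3362}{3}\right) - 1097 = - \frac{1553}{3} - 1097 = - \frac{4844}{3}$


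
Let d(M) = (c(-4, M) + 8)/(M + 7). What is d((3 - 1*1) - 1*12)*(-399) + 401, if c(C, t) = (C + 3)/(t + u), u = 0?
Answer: 14783/10 ≈ 1478.3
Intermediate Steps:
c(C, t) = (3 + C)/t (c(C, t) = (C + 3)/(t + 0) = (3 + C)/t)
d(M) = (8 - 1/M)/(7 + M) (d(M) = ((3 - 4)/M + 8)/(M + 7) = (-1/M + 8)/(7 + M) = (8 - 1/M)/(7 + M))
d((3 - 1*1) - 1*12)*(-399) + 401 = ((-1 + 8*((3 - 1*1) - 1*12))/(((3 - 1*1) - 1*12)*(7 + ((3 - 1*1) - 1*12))))*(-399) + 401 = ((-1 + 8*((3 - 1) - 12))/(((3 - 1) - 12)*(7 + ((3 - 1) - 12))))*(-399) + 401 = ((-1 + 8*(2 - 12))/((2 - 12)*(7 + (2 - 12))))*(-399) + 401 = ((-1 + 8*(-10))/((-10)*(7 - 10)))*(-399) + 401 = -⅒*(-1 - 80)/(-3)*(-399) + 401 = -⅒*(-⅓)*(-81)*(-399) + 401 = -27/10*(-399) + 401 = 10773/10 + 401 = 14783/10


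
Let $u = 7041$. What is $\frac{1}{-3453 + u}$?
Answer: $\frac{1}{3588} \approx 0.00027871$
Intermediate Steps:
$\frac{1}{-3453 + u} = \frac{1}{-3453 + 7041} = \frac{1}{3588}$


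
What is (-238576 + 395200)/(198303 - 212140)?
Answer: -156624/13837 ≈ -11.319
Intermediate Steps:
(-238576 + 395200)/(198303 - 212140) = 156624/(-13837) = 156624*(-1/13837) = -156624/13837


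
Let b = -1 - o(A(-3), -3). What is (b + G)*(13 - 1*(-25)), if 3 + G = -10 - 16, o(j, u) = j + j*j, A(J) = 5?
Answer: -2280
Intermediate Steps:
o(j, u) = j + j²
G = -29 (G = -3 + (-10 - 16) = -3 - 26 = -29)
b = -31 (b = -1 - 5*(1 + 5) = -1 - 5*6 = -1 - 1*30 = -1 - 30 = -31)
(b + G)*(13 - 1*(-25)) = (-31 - 29)*(13 - 1*(-25)) = -60*(13 + 25) = -60*38 = -2280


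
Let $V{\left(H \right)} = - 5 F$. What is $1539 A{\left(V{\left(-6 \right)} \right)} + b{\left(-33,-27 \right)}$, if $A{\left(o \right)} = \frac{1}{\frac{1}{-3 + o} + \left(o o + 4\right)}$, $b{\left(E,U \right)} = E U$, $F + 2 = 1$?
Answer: $\frac{55647}{59} \approx 943.17$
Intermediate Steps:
$F = -1$ ($F = -2 + 1 = -1$)
$V{\left(H \right)} = 5$ ($V{\left(H \right)} = \left(-5\right) \left(-1\right) = 5$)
$A{\left(o \right)} = \frac{1}{4 + o^{2} + \frac{1}{-3 + o}}$ ($A{\left(o \right)} = \frac{1}{\frac{1}{-3 + o} + \left(o^{2} + 4\right)} = \frac{1}{\frac{1}{-3 + o} + \left(4 + o^{2}\right)} = \frac{1}{4 + o^{2} + \frac{1}{-3 + o}}$)
$1539 A{\left(V{\left(-6 \right)} \right)} + b{\left(-33,-27 \right)} = 1539 \frac{-3 + 5}{-11 + 5^{3} - 3 \cdot 5^{2} + 4 \cdot 5} - -891 = 1539 \frac{1}{-11 + 125 - 75 + 20} \cdot 2 + 891 = 1539 \cdot \frac{1}{59} \cdot 2 + 891 = 1539 \cdot \frac{2}{59} + 891 = \frac{3078}{59} + 891 = \frac{55647}{59}$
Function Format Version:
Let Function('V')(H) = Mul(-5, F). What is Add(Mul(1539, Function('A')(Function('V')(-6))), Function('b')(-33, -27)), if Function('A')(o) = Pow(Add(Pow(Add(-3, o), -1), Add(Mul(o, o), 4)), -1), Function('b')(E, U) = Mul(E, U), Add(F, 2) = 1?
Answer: Rational(55647, 59) ≈ 943.17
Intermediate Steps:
F = -1 (F = Add(-2, 1) = -1)
Function('V')(H) = 5 (Function('V')(H) = Mul(-5, -1) = 5)
Function('A')(o) = Pow(Add(4, Pow(o, 2), Pow(Add(-3, o), -1)), -1) (Function('A')(o) = Pow(Add(Pow(Add(-3, o), -1), Add(Pow(o, 2), 4)), -1) = Pow(Add(Pow(Add(-3, o), -1), Add(4, Pow(o, 2))), -1) = Pow(Add(4, Pow(o, 2), Pow(Add(-3, o), -1)), -1))
Add(Mul(1539, Function('A')(Function('V')(-6))), Function('b')(-33, -27)) = Add(Mul(1539, Mul(Pow(Add(-11, Pow(5, 3), Mul(-3, Pow(5, 2)), Mul(4, 5)), -1), Add(-3, 5))), Mul(-33, -27)) = Add(Mul(1539, Mul(Pow(Add(-11, 125, Mul(-3, 25), 20), -1), 2)), 891) = Add(Mul(1539, Mul(Pow(Add(-11, 125, -75, 20), -1), 2)), 891) = Add(Mul(1539, Mul(Pow(59, -1), 2)), 891) = Add(Mul(1539, Mul(Rational(1, 59), 2)), 891) = Add(Mul(1539, Rational(2, 59)), 891) = Add(Rational(3078, 59), 891) = Rational(55647, 59)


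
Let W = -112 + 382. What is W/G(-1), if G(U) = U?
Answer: -270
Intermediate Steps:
W = 270
W/G(-1) = 270/(-1) = 270*(-1) = -270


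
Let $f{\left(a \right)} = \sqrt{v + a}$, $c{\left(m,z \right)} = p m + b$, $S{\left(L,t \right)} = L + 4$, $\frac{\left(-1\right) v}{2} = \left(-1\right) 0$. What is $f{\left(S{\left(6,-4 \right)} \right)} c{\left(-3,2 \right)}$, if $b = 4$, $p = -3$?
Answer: $13 \sqrt{10} \approx 41.11$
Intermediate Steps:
$v = 0$ ($v = - 2 \left(\left(-1\right) 0\right) = \left(-2\right) 0 = 0$)
$S{\left(L,t \right)} = 4 + L$
$c{\left(m,z \right)} = 4 - 3 m$ ($c{\left(m,z \right)} = - 3 m + 4 = 4 - 3 m$)
$f{\left(a \right)} = \sqrt{a}$ ($f{\left(a \right)} = \sqrt{0 + a} = \sqrt{a}$)
$f{\left(S{\left(6,-4 \right)} \right)} c{\left(-3,2 \right)} = \sqrt{4 + 6} \left(4 - -9\right) = \sqrt{10} \left(4 + 9\right) = \sqrt{10} \cdot 13 = 13 \sqrt{10}$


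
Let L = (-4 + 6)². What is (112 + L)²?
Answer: 13456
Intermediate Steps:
L = 4 (L = 2² = 4)
(112 + L)² = (112 + 4)² = 116² = 13456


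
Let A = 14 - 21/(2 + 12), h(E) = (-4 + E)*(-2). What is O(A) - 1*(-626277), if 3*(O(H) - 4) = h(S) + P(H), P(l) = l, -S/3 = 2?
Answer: 3757751/6 ≈ 6.2629e+5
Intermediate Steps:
S = -6 (S = -3*2 = -6)
h(E) = 8 - 2*E
A = 25/2 (A = 14 - 21/14 = 14 + (1/14)*(-21) = 14 - 3/2 = 25/2 ≈ 12.500)
O(H) = 32/3 + H/3 (O(H) = 4 + ((8 - 2*(-6)) + H)/3 = 4 + ((8 + 12) + H)/3 = 4 + (20 + H)/3 = 4 + (20/3 + H/3) = 32/3 + H/3)
O(A) - 1*(-626277) = (32/3 + (⅓)*(25/2)) - 1*(-626277) = (32/3 + 25/6) + 626277 = 89/6 + 626277 = 3757751/6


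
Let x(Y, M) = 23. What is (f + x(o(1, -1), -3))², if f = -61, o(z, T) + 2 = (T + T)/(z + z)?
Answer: 1444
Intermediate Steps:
o(z, T) = -2 + T/z (o(z, T) = -2 + (T + T)/(z + z) = -2 + (2*T)/((2*z)) = -2 + (2*T)*(1/(2*z)) = -2 + T/z)
(f + x(o(1, -1), -3))² = (-61 + 23)² = (-38)² = 1444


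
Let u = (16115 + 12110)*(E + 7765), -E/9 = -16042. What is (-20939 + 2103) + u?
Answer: 4294217339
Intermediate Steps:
E = 144378 (E = -9*(-16042) = 144378)
u = 4294236175 (u = (16115 + 12110)*(144378 + 7765) = 28225*152143 = 4294236175)
(-20939 + 2103) + u = (-20939 + 2103) + 4294236175 = -18836 + 4294236175 = 4294217339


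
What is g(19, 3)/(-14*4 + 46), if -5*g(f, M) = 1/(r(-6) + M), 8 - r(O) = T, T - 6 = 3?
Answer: 1/100 ≈ 0.010000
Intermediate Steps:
T = 9 (T = 6 + 3 = 9)
r(O) = -1 (r(O) = 8 - 1*9 = 8 - 9 = -1)
g(f, M) = -1/(5*(-1 + M))
g(19, 3)/(-14*4 + 46) = (-1/(-5 + 5*3))/(-14*4 + 46) = (-1/(-5 + 15))/(-56 + 46) = (-1/10)/(-10) = -(-1)/(10*10) = -1/10*(-1/10) = 1/100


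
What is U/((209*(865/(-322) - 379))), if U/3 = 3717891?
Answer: -3591482706/25686727 ≈ -139.82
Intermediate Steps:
U = 11153673 (U = 3*3717891 = 11153673)
U/((209*(865/(-322) - 379))) = 11153673/((209*(865/(-322) - 379))) = 11153673/((209*(865*(-1/322) - 379))) = 11153673/((209*(-865/322 - 379))) = 11153673/((209*(-122903/322))) = 11153673/(-25686727/322) = 11153673*(-322/25686727) = -3591482706/25686727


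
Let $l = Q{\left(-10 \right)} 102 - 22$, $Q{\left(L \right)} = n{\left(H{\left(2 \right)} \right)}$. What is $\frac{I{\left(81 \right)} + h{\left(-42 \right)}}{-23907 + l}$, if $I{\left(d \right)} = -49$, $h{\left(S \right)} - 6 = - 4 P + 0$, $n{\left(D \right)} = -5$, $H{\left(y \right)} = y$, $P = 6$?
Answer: $\frac{67}{24439} \approx 0.0027415$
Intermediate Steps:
$Q{\left(L \right)} = -5$
$h{\left(S \right)} = -18$ ($h{\left(S \right)} = 6 + \left(\left(-4\right) 6 + 0\right) = 6 + \left(-24 + 0\right) = 6 - 24 = -18$)
$l = -532$ ($l = \left(-5\right) 102 - 22 = -510 - 22 = -532$)
$\frac{I{\left(81 \right)} + h{\left(-42 \right)}}{-23907 + l} = \frac{-49 - 18}{-23907 - 532} = - \frac{67}{-24439} = \left(-67\right) \left(- \frac{1}{24439}\right) = \frac{67}{24439}$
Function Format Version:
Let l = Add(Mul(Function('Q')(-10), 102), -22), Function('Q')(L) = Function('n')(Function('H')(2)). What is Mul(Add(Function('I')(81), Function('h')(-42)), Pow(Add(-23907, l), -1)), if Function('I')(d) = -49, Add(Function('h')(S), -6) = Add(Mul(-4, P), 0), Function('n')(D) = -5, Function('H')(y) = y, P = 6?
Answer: Rational(67, 24439) ≈ 0.0027415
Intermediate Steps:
Function('Q')(L) = -5
Function('h')(S) = -18 (Function('h')(S) = Add(6, Add(Mul(-4, 6), 0)) = Add(6, Add(-24, 0)) = Add(6, -24) = -18)
l = -532 (l = Add(Mul(-5, 102), -22) = Add(-510, -22) = -532)
Mul(Add(Function('I')(81), Function('h')(-42)), Pow(Add(-23907, l), -1)) = Mul(Add(-49, -18), Pow(Add(-23907, -532), -1)) = Mul(-67, Pow(-24439, -1)) = Mul(-67, Rational(-1, 24439)) = Rational(67, 24439)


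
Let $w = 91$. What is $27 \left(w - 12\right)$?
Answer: $2133$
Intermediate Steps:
$27 \left(w - 12\right) = 27 \left(91 - 12\right) = 27 \cdot 79 = 2133$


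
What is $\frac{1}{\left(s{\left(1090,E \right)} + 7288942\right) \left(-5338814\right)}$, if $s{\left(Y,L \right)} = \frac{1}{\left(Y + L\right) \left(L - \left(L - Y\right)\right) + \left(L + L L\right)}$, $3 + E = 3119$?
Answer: $- \frac{7148556}{278181092745457995535} \approx -2.5697 \cdot 10^{-14}$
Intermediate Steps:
$E = 3116$ ($E = -3 + 3119 = 3116$)
$s{\left(Y,L \right)} = \frac{1}{L + L^{2} + Y \left(L + Y\right)}$ ($s{\left(Y,L \right)} = \frac{1}{\left(L + Y\right) Y + \left(L + L^{2}\right)} = \frac{1}{Y \left(L + Y\right) + \left(L + L^{2}\right)} = \frac{1}{L + L^{2} + Y \left(L + Y\right)}$)
$\frac{1}{\left(s{\left(1090,E \right)} + 7288942\right) \left(-5338814\right)} = \frac{1}{\left(\frac{1}{3116 + 3116^{2} + 1090^{2} + 3116 \cdot 1090} + 7288942\right) \left(-5338814\right)} = \frac{1}{\frac{1}{3116 + 9709456 + 1188100 + 3396440} + 7288942} \left(- \frac{1}{5338814}\right) = \frac{1}{\frac{1}{14297112} + 7288942} \left(- \frac{1}{5338814}\right) = \frac{1}{\frac{104210820135505}{14297112}} \left(- \frac{1}{5338814}\right) = \frac{14297112}{104210820135505} \left(- \frac{1}{5338814}\right) = - \frac{7148556}{278181092745457995535}$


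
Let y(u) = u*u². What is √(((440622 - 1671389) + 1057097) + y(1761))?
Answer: √5460900411 ≈ 73898.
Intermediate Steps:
y(u) = u³
√(((440622 - 1671389) + 1057097) + y(1761)) = √(((440622 - 1671389) + 1057097) + 1761³) = √((-1230767 + 1057097) + 5461074081) = √(-173670 + 5461074081) = √5460900411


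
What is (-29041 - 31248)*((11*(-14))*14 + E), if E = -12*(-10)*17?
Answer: 6993524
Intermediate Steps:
E = 2040 (E = 120*17 = 2040)
(-29041 - 31248)*((11*(-14))*14 + E) = (-29041 - 31248)*((11*(-14))*14 + 2040) = -60289*(-154*14 + 2040) = -60289*(-2156 + 2040) = -60289*(-116) = 6993524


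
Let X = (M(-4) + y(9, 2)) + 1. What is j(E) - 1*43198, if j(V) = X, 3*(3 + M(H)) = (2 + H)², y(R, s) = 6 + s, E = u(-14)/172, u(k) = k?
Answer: -129572/3 ≈ -43191.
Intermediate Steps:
E = -7/86 (E = -14/172 = -14*1/172 = -7/86 ≈ -0.081395)
M(H) = -3 + (2 + H)²/3
X = 22/3 (X = ((-3 + (2 - 4)²/3) + (6 + 2)) + 1 = ((-3 + (⅓)*(-2)²) + 8) + 1 = ((-3 + (⅓)*4) + 8) + 1 = ((-3 + 4/3) + 8) + 1 = (-5/3 + 8) + 1 = 19/3 + 1 = 22/3 ≈ 7.3333)
j(V) = 22/3
j(E) - 1*43198 = 22/3 - 1*43198 = 22/3 - 43198 = -129572/3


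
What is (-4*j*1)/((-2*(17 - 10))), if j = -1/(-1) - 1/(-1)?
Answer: 4/7 ≈ 0.57143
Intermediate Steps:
j = 2 (j = -1*(-1) - 1*(-1) = 1 + 1 = 2)
(-4*j*1)/((-2*(17 - 10))) = (-4*2*1)/((-2*(17 - 10))) = (-8*1)/((-2*7)) = -8/(-14) = -1/14*(-8) = 4/7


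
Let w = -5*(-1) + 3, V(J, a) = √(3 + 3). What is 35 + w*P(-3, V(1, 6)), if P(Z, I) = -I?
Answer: 35 - 8*√6 ≈ 15.404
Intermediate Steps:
V(J, a) = √6
w = 8 (w = 5 + 3 = 8)
35 + w*P(-3, V(1, 6)) = 35 + 8*(-√6) = 35 - 8*√6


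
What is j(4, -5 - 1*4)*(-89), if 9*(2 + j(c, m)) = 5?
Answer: 1157/9 ≈ 128.56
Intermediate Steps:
j(c, m) = -13/9 (j(c, m) = -2 + (⅑)*5 = -2 + 5/9 = -13/9)
j(4, -5 - 1*4)*(-89) = -13/9*(-89) = 1157/9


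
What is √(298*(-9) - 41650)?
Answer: 2*I*√11083 ≈ 210.55*I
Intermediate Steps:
√(298*(-9) - 41650) = √(-2682 - 41650) = √(-44332) = 2*I*√11083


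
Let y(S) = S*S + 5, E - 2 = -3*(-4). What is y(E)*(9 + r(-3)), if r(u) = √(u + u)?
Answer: 1809 + 201*I*√6 ≈ 1809.0 + 492.35*I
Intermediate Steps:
r(u) = √2*√u (r(u) = √(2*u) = √2*√u)
E = 14 (E = 2 - 3*(-4) = 2 + 12 = 14)
y(S) = 5 + S² (y(S) = S² + 5 = 5 + S²)
y(E)*(9 + r(-3)) = (5 + 14²)*(9 + √2*√(-3)) = (5 + 196)*(9 + √2*(I*√3)) = 201*(9 + I*√6) = 1809 + 201*I*√6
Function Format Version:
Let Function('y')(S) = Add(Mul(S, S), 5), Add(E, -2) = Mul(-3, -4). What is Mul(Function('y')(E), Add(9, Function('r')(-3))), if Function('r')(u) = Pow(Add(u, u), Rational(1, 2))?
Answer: Add(1809, Mul(201, I, Pow(6, Rational(1, 2)))) ≈ Add(1809.0, Mul(492.35, I))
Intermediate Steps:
Function('r')(u) = Mul(Pow(2, Rational(1, 2)), Pow(u, Rational(1, 2))) (Function('r')(u) = Pow(Mul(2, u), Rational(1, 2)) = Mul(Pow(2, Rational(1, 2)), Pow(u, Rational(1, 2))))
E = 14 (E = Add(2, Mul(-3, -4)) = Add(2, 12) = 14)
Function('y')(S) = Add(5, Pow(S, 2)) (Function('y')(S) = Add(Pow(S, 2), 5) = Add(5, Pow(S, 2)))
Mul(Function('y')(E), Add(9, Function('r')(-3))) = Mul(Add(5, Pow(14, 2)), Add(9, Mul(Pow(2, Rational(1, 2)), Pow(-3, Rational(1, 2))))) = Mul(Add(5, 196), Add(9, Mul(Pow(2, Rational(1, 2)), Mul(I, Pow(3, Rational(1, 2)))))) = Mul(201, Add(9, Mul(I, Pow(6, Rational(1, 2))))) = Add(1809, Mul(201, I, Pow(6, Rational(1, 2))))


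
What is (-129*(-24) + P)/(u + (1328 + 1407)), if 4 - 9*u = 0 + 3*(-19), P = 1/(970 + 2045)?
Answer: 301111/266660 ≈ 1.1292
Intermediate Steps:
P = 1/3015 ≈ 0.00033167
u = 61/9 (u = 4/9 - (0 + 3*(-19))/9 = 4/9 - (0 - 57)/9 = 4/9 - 1/9*(-57) = 4/9 + 19/3 = 61/9 ≈ 6.7778)
(-129*(-24) + P)/(u + (1328 + 1407)) = (-129*(-24) + 1/3015)/(61/9 + (1328 + 1407)) = (3096 + 1/3015)/(61/9 + 2735) = 9334441/(3015*(24676/9)) = (9334441/3015)*(9/24676) = 301111/266660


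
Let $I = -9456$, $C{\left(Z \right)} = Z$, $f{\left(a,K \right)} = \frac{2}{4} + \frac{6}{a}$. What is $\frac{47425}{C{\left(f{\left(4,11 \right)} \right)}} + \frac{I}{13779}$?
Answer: $\frac{217816721}{9186} \approx 23712.0$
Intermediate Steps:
$f{\left(a,K \right)} = \frac{1}{2} + \frac{6}{a}$ ($f{\left(a,K \right)} = 2 \cdot \frac{1}{4} + \frac{6}{a} = \frac{1}{2} + \frac{6}{a}$)
$\frac{47425}{C{\left(f{\left(4,11 \right)} \right)}} + \frac{I}{13779} = \frac{47425}{\frac{1}{2} \cdot \frac{1}{4} \left(12 + 4\right)} - \frac{9456}{13779} = \frac{47425}{\frac{1}{2} \cdot \frac{1}{4} \cdot 16} - \frac{3152}{4593} = \frac{47425}{2} - \frac{3152}{4593} = \frac{217816721}{9186}$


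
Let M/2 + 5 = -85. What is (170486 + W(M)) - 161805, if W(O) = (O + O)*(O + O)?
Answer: 138281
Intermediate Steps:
M = -180 (M = -10 + 2*(-85) = -10 - 170 = -180)
W(O) = 4*O² (W(O) = (2*O)*(2*O) = 4*O²)
(170486 + W(M)) - 161805 = (170486 + 4*(-180)²) - 161805 = (170486 + 4*32400) - 161805 = (170486 + 129600) - 161805 = 300086 - 161805 = 138281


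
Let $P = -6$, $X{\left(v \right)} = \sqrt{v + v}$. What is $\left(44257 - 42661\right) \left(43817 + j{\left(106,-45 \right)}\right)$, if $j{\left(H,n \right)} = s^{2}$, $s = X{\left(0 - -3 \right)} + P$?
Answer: $69998964 - 19152 \sqrt{6} \approx 6.9952 \cdot 10^{7}$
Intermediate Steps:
$X{\left(v \right)} = \sqrt{2} \sqrt{v}$ ($X{\left(v \right)} = \sqrt{2 v} = \sqrt{2} \sqrt{v}$)
$s = -6 + \sqrt{6}$ ($s = \sqrt{2} \sqrt{0 - -3} - 6 = \sqrt{2} \sqrt{0 + 3} - 6 = \sqrt{2} \sqrt{3} - 6 = \sqrt{6} - 6 = -6 + \sqrt{6} \approx -3.5505$)
$j{\left(H,n \right)} = \left(-6 + \sqrt{6}\right)^{2}$
$\left(44257 - 42661\right) \left(43817 + j{\left(106,-45 \right)}\right) = \left(44257 - 42661\right) \left(43817 + \left(6 - \sqrt{6}\right)^{2}\right) = 1596 \left(43817 + \left(6 - \sqrt{6}\right)^{2}\right) = 69931932 + 1596 \left(6 - \sqrt{6}\right)^{2}$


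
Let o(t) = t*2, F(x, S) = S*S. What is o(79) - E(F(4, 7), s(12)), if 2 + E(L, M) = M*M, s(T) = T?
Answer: 16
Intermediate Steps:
F(x, S) = S**2
E(L, M) = -2 + M**2 (E(L, M) = -2 + M*M = -2 + M**2)
o(t) = 2*t
o(79) - E(F(4, 7), s(12)) = 2*79 - (-2 + 12**2) = 158 - (-2 + 144) = 158 - 1*142 = 158 - 142 = 16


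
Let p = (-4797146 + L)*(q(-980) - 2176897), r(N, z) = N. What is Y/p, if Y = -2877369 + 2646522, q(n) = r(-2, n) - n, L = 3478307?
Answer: -76949/956562279347 ≈ -8.0443e-8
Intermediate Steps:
q(n) = -2 - n
Y = -230847
p = 2869686838041 (p = (-4797146 + 3478307)*((-2 - 1*(-980)) - 2176897) = -1318839*((-2 + 980) - 2176897) = -1318839*(978 - 2176897) = -1318839*(-2175919) = 2869686838041)
Y/p = -230847/2869686838041 = -230847*1/2869686838041 = -76949/956562279347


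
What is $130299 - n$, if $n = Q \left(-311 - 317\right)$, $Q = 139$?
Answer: $217591$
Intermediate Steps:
$n = -87292$ ($n = 139 \left(-311 - 317\right) = 139 \left(-628\right) = -87292$)
$130299 - n = 130299 - -87292 = 130299 + 87292 = 217591$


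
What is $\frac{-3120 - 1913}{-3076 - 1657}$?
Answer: $\frac{5033}{4733} \approx 1.0634$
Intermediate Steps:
$\frac{-3120 - 1913}{-3076 - 1657} = - \frac{5033}{-4733} = \left(-5033\right) \left(- \frac{1}{4733}\right) = \frac{5033}{4733}$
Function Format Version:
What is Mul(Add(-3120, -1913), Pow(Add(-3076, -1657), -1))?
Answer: Rational(5033, 4733) ≈ 1.0634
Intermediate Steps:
Mul(Add(-3120, -1913), Pow(Add(-3076, -1657), -1)) = Mul(-5033, Pow(-4733, -1)) = Mul(-5033, Rational(-1, 4733)) = Rational(5033, 4733)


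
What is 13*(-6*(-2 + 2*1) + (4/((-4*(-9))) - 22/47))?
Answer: -1963/423 ≈ -4.6407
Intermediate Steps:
13*(-6*(-2 + 2*1) + (4/((-4*(-9))) - 22/47)) = 13*(-6*(-2 + 2) + (4/36 - 22*1/47)) = 13*(-6*0 + (4*(1/36) - 22/47)) = 13*(0 + (⅑ - 22/47)) = 13*(0 - 151/423) = 13*(-151/423) = -1963/423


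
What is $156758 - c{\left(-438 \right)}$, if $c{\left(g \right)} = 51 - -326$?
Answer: $156381$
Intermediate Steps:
$c{\left(g \right)} = 377$ ($c{\left(g \right)} = 51 + 326 = 377$)
$156758 - c{\left(-438 \right)} = 156758 - 377 = 156381$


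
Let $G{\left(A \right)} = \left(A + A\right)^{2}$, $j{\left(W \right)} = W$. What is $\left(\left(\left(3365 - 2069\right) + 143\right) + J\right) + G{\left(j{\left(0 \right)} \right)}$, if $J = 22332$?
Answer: $23771$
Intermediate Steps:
$G{\left(A \right)} = 4 A^{2}$ ($G{\left(A \right)} = \left(2 A\right)^{2} = 4 A^{2}$)
$\left(\left(\left(3365 - 2069\right) + 143\right) + J\right) + G{\left(j{\left(0 \right)} \right)} = \left(\left(\left(3365 - 2069\right) + 143\right) + 22332\right) + 4 \cdot 0^{2} = \left(\left(1296 + 143\right) + 22332\right) + 4 \cdot 0 = \left(1439 + 22332\right) + 0 = 23771 + 0 = 23771$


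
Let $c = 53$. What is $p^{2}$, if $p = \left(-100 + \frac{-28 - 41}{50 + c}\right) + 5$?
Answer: $\frac{97101316}{10609} \approx 9152.7$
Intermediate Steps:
$p = - \frac{9854}{103}$ ($p = \left(-100 + \frac{-28 - 41}{50 + 53}\right) + 5 = \left(-100 - \frac{69}{103}\right) + 5 = - \frac{10369}{103} + 5 = - \frac{9854}{103} \approx -95.67$)
$p^{2} = \left(- \frac{9854}{103}\right)^{2} = \frac{97101316}{10609}$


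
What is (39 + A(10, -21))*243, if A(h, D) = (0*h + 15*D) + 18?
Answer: -62694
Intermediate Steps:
A(h, D) = 18 + 15*D (A(h, D) = (0 + 15*D) + 18 = 15*D + 18 = 18 + 15*D)
(39 + A(10, -21))*243 = (39 + (18 + 15*(-21)))*243 = (39 + (18 - 315))*243 = (39 - 297)*243 = -258*243 = -62694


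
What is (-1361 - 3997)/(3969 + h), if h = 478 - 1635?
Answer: -141/74 ≈ -1.9054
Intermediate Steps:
h = -1157
(-1361 - 3997)/(3969 + h) = (-1361 - 3997)/(3969 - 1157) = -5358/2812 = -5358*1/2812 = -141/74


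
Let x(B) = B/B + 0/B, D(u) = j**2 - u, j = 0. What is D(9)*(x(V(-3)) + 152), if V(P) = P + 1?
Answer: -1377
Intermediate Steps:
V(P) = 1 + P
D(u) = -u (D(u) = 0**2 - u = 0 - u = -u)
x(B) = 1 (x(B) = 1 + 0 = 1)
D(9)*(x(V(-3)) + 152) = (-1*9)*(1 + 152) = -9*153 = -1377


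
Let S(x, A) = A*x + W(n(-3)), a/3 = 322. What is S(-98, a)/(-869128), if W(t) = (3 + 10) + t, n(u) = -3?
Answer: 47329/434564 ≈ 0.10891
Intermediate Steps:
a = 966 (a = 3*322 = 966)
W(t) = 13 + t
S(x, A) = 10 + A*x (S(x, A) = A*x + (13 - 3) = A*x + 10 = 10 + A*x)
S(-98, a)/(-869128) = (10 + 966*(-98))/(-869128) = (10 - 94668)*(-1/869128) = -94658*(-1/869128) = 47329/434564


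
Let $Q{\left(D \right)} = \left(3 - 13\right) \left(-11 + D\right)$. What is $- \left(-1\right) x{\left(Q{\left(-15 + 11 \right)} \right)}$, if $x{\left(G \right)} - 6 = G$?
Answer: $156$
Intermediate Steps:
$Q{\left(D \right)} = 110 - 10 D$ ($Q{\left(D \right)} = - 10 \left(-11 + D\right) = 110 - 10 D$)
$x{\left(G \right)} = 6 + G$
$- \left(-1\right) x{\left(Q{\left(-15 + 11 \right)} \right)} = - \left(-1\right) \left(6 + \left(110 - 10 \left(-15 + 11\right)\right)\right) = - \left(-1\right) \left(6 + \left(110 - -40\right)\right) = - \left(-1\right) \left(6 + \left(110 + 40\right)\right) = - \left(-1\right) \left(6 + 150\right) = - \left(-1\right) 156 = \left(-1\right) \left(-156\right) = 156$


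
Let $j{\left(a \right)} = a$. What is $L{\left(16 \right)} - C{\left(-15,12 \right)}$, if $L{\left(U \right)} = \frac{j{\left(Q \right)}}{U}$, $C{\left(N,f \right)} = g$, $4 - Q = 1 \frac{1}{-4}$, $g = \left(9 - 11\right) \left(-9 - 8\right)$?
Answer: $- \frac{2159}{64} \approx -33.734$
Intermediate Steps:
$g = 34$ ($g = \left(-2\right) \left(-17\right) = 34$)
$Q = \frac{17}{4}$ ($Q = 4 - 1 \frac{1}{-4} = 4 - 1 \left(- \frac{1}{4}\right) = 4 - - \frac{1}{4} = 4 + \frac{1}{4} = \frac{17}{4} \approx 4.25$)
$C{\left(N,f \right)} = 34$
$L{\left(U \right)} = \frac{17}{4 U}$
$L{\left(16 \right)} - C{\left(-15,12 \right)} = \frac{17}{4 \cdot 16} - 34 = \frac{17}{4} \cdot \frac{1}{16} - 34 = \frac{17}{64} - 34 = - \frac{2159}{64}$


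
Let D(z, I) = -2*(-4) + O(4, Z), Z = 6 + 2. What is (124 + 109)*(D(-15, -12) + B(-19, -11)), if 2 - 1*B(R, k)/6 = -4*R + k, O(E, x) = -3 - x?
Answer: -88773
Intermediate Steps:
Z = 8
D(z, I) = -3 (D(z, I) = -2*(-4) + (-3 - 1*8) = 8 + (-3 - 8) = 8 - 11 = -3)
B(R, k) = 12 - 6*k + 24*R (B(R, k) = 12 - 6*(-4*R + k) = 12 - 6*(k - 4*R) = 12 + (-6*k + 24*R) = 12 - 6*k + 24*R)
(124 + 109)*(D(-15, -12) + B(-19, -11)) = (124 + 109)*(-3 + (12 - 6*(-11) + 24*(-19))) = 233*(-3 + (12 + 66 - 456)) = 233*(-3 - 378) = 233*(-381) = -88773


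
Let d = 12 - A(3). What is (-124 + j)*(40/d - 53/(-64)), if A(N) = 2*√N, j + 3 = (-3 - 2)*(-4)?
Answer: -336301/704 - 2140*√3/33 ≈ -590.02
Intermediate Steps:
j = 17 (j = -3 + (-3 - 2)*(-4) = -3 - 5*(-4) = -3 + 20 = 17)
d = 12 - 2*√3 ≈ 8.5359
(-124 + j)*(40/d - 53/(-64)) = (-124 + 17)*(40/(12 - 2*√3) - 53/(-64)) = -107*(40/(12 - 2*√3) - 53*(-1/64)) = -107*(40/(12 - 2*√3) + 53/64) = -107*(53/64 + 40/(12 - 2*√3)) = -5671/64 - 4280/(12 - 2*√3)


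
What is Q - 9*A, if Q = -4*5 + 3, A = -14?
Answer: 109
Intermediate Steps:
Q = -17 (Q = -20 + 3 = -17)
Q - 9*A = -17 - 9*(-14) = -17 + 126 = 109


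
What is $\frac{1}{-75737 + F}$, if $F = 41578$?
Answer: $- \frac{1}{34159} \approx -2.9275 \cdot 10^{-5}$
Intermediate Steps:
$\frac{1}{-75737 + F} = \frac{1}{-75737 + 41578} = \frac{1}{-34159} = - \frac{1}{34159}$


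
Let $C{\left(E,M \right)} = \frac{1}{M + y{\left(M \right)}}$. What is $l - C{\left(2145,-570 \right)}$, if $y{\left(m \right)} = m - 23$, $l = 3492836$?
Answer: $\frac{4062168269}{1163} \approx 3.4928 \cdot 10^{6}$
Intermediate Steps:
$y{\left(m \right)} = -23 + m$ ($y{\left(m \right)} = m - 23 = -23 + m$)
$C{\left(E,M \right)} = \frac{1}{-23 + 2 M}$ ($C{\left(E,M \right)} = \frac{1}{M + \left(-23 + M\right)} = \frac{1}{-23 + 2 M}$)
$l - C{\left(2145,-570 \right)} = 3492836 - \frac{1}{-23 + 2 \left(-570\right)} = 3492836 - \frac{1}{-23 - 1140} = 3492836 - \frac{1}{-1163} = 3492836 - - \frac{1}{1163} = 3492836 + \frac{1}{1163} = \frac{4062168269}{1163}$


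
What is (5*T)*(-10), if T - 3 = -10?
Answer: 350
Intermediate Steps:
T = -7 (T = 3 - 10 = -7)
(5*T)*(-10) = (5*(-7))*(-10) = -35*(-10) = 350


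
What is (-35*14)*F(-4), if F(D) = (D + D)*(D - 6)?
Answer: -39200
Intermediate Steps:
F(D) = 2*D*(-6 + D) (F(D) = (2*D)*(-6 + D) = 2*D*(-6 + D))
(-35*14)*F(-4) = (-35*14)*(2*(-4)*(-6 - 4)) = -980*(-4)*(-10) = -490*80 = -39200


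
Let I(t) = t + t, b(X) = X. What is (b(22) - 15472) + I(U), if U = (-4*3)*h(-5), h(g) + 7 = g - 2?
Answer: -15114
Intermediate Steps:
h(g) = -9 + g (h(g) = -7 + (g - 2) = -7 + (-2 + g) = -9 + g)
U = 168 (U = (-4*3)*(-9 - 5) = -12*(-14) = 168)
I(t) = 2*t
(b(22) - 15472) + I(U) = (22 - 15472) + 2*168 = -15450 + 336 = -15114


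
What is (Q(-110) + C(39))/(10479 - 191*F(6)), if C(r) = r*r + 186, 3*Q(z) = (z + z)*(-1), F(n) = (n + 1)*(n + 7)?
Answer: -763/2958 ≈ -0.25794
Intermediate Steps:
F(n) = (1 + n)*(7 + n)
Q(z) = -2*z/3 (Q(z) = ((z + z)*(-1))/3 = ((2*z)*(-1))/3 = (-2*z)/3 = -2*z/3)
C(r) = 186 + r² (C(r) = r² + 186 = 186 + r²)
(Q(-110) + C(39))/(10479 - 191*F(6)) = (-⅔*(-110) + (186 + 39²))/(10479 - 191*(7 + 6² + 8*6)) = (220/3 + (186 + 1521))/(10479 - 191*(7 + 36 + 48)) = (220/3 + 1707)/(10479 - 191*91) = 5341/(3*(10479 - 17381)) = (5341/3)/(-6902) = (5341/3)*(-1/6902) = -763/2958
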